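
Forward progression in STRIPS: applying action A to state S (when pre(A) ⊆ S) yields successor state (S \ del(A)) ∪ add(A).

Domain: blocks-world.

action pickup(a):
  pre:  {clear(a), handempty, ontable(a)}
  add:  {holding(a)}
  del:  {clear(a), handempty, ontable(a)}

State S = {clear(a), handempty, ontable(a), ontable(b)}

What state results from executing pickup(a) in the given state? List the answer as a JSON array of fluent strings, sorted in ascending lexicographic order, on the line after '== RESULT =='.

Compute (S \ del) ∪ add:
  pre ⊆ S: {clear(a), handempty, ontable(a)} ⊆ S  — applicable
  S \ del = {ontable(b)}
  ∪ add   = {holding(a), ontable(b)}

== RESULT ==
["holding(a)", "ontable(b)"]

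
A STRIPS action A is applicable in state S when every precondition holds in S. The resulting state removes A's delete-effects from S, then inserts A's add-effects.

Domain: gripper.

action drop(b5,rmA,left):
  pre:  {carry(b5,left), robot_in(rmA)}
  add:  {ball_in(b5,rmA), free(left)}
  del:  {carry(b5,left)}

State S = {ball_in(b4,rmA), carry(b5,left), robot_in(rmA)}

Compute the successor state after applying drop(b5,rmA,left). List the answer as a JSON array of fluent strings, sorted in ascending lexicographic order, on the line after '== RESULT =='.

Progress:
  pre ⊆ S: {carry(b5,left), robot_in(rmA)} ⊆ S  — applicable
  S \ del = {ball_in(b4,rmA), robot_in(rmA)}
  ∪ add   = {ball_in(b4,rmA), ball_in(b5,rmA), free(left), robot_in(rmA)}

== RESULT ==
["ball_in(b4,rmA)", "ball_in(b5,rmA)", "free(left)", "robot_in(rmA)"]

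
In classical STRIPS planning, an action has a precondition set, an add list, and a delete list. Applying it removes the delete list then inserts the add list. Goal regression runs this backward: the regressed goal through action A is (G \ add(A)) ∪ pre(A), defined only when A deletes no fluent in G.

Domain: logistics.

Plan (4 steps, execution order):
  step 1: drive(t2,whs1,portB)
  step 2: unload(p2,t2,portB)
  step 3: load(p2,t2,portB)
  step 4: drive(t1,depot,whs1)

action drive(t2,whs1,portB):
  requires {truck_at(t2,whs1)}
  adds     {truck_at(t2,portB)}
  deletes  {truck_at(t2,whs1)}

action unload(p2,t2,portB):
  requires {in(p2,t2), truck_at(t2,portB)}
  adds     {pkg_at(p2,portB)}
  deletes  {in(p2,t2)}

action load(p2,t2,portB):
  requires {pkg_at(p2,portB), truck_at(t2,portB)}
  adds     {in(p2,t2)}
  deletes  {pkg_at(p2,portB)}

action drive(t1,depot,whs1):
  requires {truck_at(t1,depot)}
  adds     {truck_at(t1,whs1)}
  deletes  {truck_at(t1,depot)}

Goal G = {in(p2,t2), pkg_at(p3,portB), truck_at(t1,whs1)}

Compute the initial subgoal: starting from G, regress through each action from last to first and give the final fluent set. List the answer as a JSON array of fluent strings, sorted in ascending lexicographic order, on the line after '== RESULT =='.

Regress step by step:
  through step 4 (drive(t1,depot,whs1)): drop {truck_at(t1,whs1)}, keep {in(p2,t2), pkg_at(p3,portB)}, require {truck_at(t1,depot)}
    → {in(p2,t2), pkg_at(p3,portB), truck_at(t1,depot)}
  through step 3 (load(p2,t2,portB)): drop {in(p2,t2)}, keep {pkg_at(p3,portB), truck_at(t1,depot)}, require {pkg_at(p2,portB), truck_at(t2,portB)}
    → {pkg_at(p2,portB), pkg_at(p3,portB), truck_at(t1,depot), truck_at(t2,portB)}
  through step 2 (unload(p2,t2,portB)): drop {pkg_at(p2,portB)}, keep {pkg_at(p3,portB), truck_at(t1,depot), truck_at(t2,portB)}, require {in(p2,t2), truck_at(t2,portB)}
    → {in(p2,t2), pkg_at(p3,portB), truck_at(t1,depot), truck_at(t2,portB)}
  through step 1 (drive(t2,whs1,portB)): drop {truck_at(t2,portB)}, keep {in(p2,t2), pkg_at(p3,portB), truck_at(t1,depot)}, require {truck_at(t2,whs1)}
    → {in(p2,t2), pkg_at(p3,portB), truck_at(t1,depot), truck_at(t2,whs1)}

== RESULT ==
["in(p2,t2)", "pkg_at(p3,portB)", "truck_at(t1,depot)", "truck_at(t2,whs1)"]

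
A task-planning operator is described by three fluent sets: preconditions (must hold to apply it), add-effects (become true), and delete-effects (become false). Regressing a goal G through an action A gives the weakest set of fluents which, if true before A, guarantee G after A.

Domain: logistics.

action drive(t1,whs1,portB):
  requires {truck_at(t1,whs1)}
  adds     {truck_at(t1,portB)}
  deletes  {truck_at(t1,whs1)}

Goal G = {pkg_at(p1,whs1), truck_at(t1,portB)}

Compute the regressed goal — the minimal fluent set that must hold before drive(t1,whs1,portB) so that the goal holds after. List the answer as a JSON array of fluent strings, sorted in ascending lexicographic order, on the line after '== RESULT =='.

Regress:
  G ∩ del = {}  (empty — regression defined)
  G \ add = {pkg_at(p1,whs1), truck_at(t1,portB)} \ {truck_at(t1,portB)} = {pkg_at(p1,whs1)}
  ∪ pre   = {pkg_at(p1,whs1)} ∪ {truck_at(t1,whs1)}
          = {pkg_at(p1,whs1), truck_at(t1,whs1)}

== RESULT ==
["pkg_at(p1,whs1)", "truck_at(t1,whs1)"]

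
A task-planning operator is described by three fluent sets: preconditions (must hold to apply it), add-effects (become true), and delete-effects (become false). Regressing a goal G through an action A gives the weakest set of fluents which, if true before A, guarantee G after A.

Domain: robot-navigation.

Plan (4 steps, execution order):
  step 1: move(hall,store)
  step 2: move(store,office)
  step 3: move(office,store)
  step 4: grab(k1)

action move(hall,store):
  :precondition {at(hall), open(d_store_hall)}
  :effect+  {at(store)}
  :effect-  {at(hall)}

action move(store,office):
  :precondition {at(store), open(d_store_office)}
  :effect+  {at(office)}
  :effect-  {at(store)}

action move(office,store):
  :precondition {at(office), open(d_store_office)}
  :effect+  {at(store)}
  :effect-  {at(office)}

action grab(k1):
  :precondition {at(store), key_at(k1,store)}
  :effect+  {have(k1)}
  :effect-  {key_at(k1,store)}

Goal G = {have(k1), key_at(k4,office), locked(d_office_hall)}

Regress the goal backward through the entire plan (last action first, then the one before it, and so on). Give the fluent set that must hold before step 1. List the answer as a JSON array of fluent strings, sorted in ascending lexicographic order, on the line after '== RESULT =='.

Work backward from the goal:
  through step 4 (grab(k1)): drop {have(k1)}, keep {key_at(k4,office), locked(d_office_hall)}, require {at(store), key_at(k1,store)}
    → {at(store), key_at(k1,store), key_at(k4,office), locked(d_office_hall)}
  through step 3 (move(office,store)): drop {at(store)}, keep {key_at(k1,store), key_at(k4,office), locked(d_office_hall)}, require {at(office), open(d_store_office)}
    → {at(office), key_at(k1,store), key_at(k4,office), locked(d_office_hall), open(d_store_office)}
  through step 2 (move(store,office)): drop {at(office)}, keep {key_at(k1,store), key_at(k4,office), locked(d_office_hall), open(d_store_office)}, require {at(store), open(d_store_office)}
    → {at(store), key_at(k1,store), key_at(k4,office), locked(d_office_hall), open(d_store_office)}
  through step 1 (move(hall,store)): drop {at(store)}, keep {key_at(k1,store), key_at(k4,office), locked(d_office_hall), open(d_store_office)}, require {at(hall), open(d_store_hall)}
    → {at(hall), key_at(k1,store), key_at(k4,office), locked(d_office_hall), open(d_store_hall), open(d_store_office)}

== RESULT ==
["at(hall)", "key_at(k1,store)", "key_at(k4,office)", "locked(d_office_hall)", "open(d_store_hall)", "open(d_store_office)"]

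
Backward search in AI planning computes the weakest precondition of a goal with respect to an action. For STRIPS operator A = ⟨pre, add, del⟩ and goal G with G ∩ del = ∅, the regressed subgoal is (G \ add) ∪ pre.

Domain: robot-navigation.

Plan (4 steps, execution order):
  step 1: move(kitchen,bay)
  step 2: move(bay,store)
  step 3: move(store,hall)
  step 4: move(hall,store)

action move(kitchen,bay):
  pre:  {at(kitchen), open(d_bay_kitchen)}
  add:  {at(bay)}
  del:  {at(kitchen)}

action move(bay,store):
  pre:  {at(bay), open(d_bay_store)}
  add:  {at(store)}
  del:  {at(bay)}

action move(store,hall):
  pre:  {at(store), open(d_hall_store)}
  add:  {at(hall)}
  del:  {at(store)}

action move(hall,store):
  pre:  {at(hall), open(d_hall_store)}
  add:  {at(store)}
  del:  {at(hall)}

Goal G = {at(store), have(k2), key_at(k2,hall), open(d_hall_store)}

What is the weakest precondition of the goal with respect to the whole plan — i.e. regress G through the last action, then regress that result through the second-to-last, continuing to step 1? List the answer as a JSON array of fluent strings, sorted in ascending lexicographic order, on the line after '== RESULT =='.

Regress step by step:
  through step 4 (move(hall,store)): drop {at(store)}, keep {have(k2), key_at(k2,hall), open(d_hall_store)}, require {at(hall), open(d_hall_store)}
    → {at(hall), have(k2), key_at(k2,hall), open(d_hall_store)}
  through step 3 (move(store,hall)): drop {at(hall)}, keep {have(k2), key_at(k2,hall), open(d_hall_store)}, require {at(store), open(d_hall_store)}
    → {at(store), have(k2), key_at(k2,hall), open(d_hall_store)}
  through step 2 (move(bay,store)): drop {at(store)}, keep {have(k2), key_at(k2,hall), open(d_hall_store)}, require {at(bay), open(d_bay_store)}
    → {at(bay), have(k2), key_at(k2,hall), open(d_bay_store), open(d_hall_store)}
  through step 1 (move(kitchen,bay)): drop {at(bay)}, keep {have(k2), key_at(k2,hall), open(d_bay_store), open(d_hall_store)}, require {at(kitchen), open(d_bay_kitchen)}
    → {at(kitchen), have(k2), key_at(k2,hall), open(d_bay_kitchen), open(d_bay_store), open(d_hall_store)}

== RESULT ==
["at(kitchen)", "have(k2)", "key_at(k2,hall)", "open(d_bay_kitchen)", "open(d_bay_store)", "open(d_hall_store)"]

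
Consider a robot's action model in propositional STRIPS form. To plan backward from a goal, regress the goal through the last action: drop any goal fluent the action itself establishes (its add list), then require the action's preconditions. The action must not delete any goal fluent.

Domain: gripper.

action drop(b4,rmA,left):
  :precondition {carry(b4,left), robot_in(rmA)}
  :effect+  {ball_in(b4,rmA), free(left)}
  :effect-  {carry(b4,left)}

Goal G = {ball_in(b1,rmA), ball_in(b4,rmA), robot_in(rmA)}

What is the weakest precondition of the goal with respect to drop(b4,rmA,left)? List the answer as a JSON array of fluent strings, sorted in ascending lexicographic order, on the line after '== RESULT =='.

Compute (G \ add) ∪ pre:
  G ∩ del = {}  (empty — regression defined)
  G \ add = {ball_in(b1,rmA), ball_in(b4,rmA), robot_in(rmA)} \ {ball_in(b4,rmA), free(left)} = {ball_in(b1,rmA), robot_in(rmA)}
  ∪ pre   = {ball_in(b1,rmA), robot_in(rmA)} ∪ {carry(b4,left), robot_in(rmA)}
          = {ball_in(b1,rmA), carry(b4,left), robot_in(rmA)}

== RESULT ==
["ball_in(b1,rmA)", "carry(b4,left)", "robot_in(rmA)"]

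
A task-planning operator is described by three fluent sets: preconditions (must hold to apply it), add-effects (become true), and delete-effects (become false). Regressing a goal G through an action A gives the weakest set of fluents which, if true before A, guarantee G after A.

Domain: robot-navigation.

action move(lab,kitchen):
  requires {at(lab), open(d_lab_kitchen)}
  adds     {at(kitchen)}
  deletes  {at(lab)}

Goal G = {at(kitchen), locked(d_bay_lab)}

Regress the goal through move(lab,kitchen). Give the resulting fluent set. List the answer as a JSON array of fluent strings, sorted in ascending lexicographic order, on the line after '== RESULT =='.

Compute (G \ add) ∪ pre:
  G ∩ del = {}  (empty — regression defined)
  G \ add = {at(kitchen), locked(d_bay_lab)} \ {at(kitchen)} = {locked(d_bay_lab)}
  ∪ pre   = {locked(d_bay_lab)} ∪ {at(lab), open(d_lab_kitchen)}
          = {at(lab), locked(d_bay_lab), open(d_lab_kitchen)}

== RESULT ==
["at(lab)", "locked(d_bay_lab)", "open(d_lab_kitchen)"]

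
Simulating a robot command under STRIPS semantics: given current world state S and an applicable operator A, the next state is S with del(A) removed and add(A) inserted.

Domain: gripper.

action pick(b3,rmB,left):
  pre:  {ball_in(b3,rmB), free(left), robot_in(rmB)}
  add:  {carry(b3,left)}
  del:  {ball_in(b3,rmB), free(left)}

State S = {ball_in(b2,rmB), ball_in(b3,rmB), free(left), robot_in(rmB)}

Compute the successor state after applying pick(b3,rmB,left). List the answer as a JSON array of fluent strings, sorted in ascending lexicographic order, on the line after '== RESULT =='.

Compute (S \ del) ∪ add:
  pre ⊆ S: {ball_in(b3,rmB), free(left), robot_in(rmB)} ⊆ S  — applicable
  S \ del = {ball_in(b2,rmB), robot_in(rmB)}
  ∪ add   = {ball_in(b2,rmB), carry(b3,left), robot_in(rmB)}

== RESULT ==
["ball_in(b2,rmB)", "carry(b3,left)", "robot_in(rmB)"]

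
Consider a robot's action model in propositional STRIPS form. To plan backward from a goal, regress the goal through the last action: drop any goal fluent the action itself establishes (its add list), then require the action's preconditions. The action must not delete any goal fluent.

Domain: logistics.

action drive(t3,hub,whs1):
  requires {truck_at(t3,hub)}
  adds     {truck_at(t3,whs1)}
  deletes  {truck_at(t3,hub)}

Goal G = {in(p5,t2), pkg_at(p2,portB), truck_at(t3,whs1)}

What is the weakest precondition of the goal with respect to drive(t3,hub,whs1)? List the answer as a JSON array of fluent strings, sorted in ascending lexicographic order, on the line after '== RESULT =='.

Regress:
  G ∩ del = {}  (empty — regression defined)
  G \ add = {in(p5,t2), pkg_at(p2,portB), truck_at(t3,whs1)} \ {truck_at(t3,whs1)} = {in(p5,t2), pkg_at(p2,portB)}
  ∪ pre   = {in(p5,t2), pkg_at(p2,portB)} ∪ {truck_at(t3,hub)}
          = {in(p5,t2), pkg_at(p2,portB), truck_at(t3,hub)}

== RESULT ==
["in(p5,t2)", "pkg_at(p2,portB)", "truck_at(t3,hub)"]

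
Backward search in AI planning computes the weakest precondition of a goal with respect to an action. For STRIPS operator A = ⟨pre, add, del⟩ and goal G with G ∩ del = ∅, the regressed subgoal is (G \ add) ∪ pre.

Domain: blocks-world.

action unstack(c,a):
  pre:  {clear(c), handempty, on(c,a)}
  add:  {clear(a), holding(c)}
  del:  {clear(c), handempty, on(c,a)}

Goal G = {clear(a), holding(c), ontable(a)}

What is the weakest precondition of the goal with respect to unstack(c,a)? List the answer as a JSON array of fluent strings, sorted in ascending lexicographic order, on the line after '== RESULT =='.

Regress:
  G ∩ del = {}  (empty — regression defined)
  G \ add = {clear(a), holding(c), ontable(a)} \ {clear(a), holding(c)} = {ontable(a)}
  ∪ pre   = {ontable(a)} ∪ {clear(c), handempty, on(c,a)}
          = {clear(c), handempty, on(c,a), ontable(a)}

== RESULT ==
["clear(c)", "handempty", "on(c,a)", "ontable(a)"]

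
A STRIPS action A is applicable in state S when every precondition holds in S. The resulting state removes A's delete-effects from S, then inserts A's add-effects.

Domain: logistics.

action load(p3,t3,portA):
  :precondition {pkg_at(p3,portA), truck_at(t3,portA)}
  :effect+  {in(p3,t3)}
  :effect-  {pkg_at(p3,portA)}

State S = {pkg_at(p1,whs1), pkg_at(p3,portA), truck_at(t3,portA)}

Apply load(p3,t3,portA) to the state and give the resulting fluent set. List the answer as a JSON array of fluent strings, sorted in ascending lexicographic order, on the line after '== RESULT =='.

Progress:
  pre ⊆ S: {pkg_at(p3,portA), truck_at(t3,portA)} ⊆ S  — applicable
  S \ del = {pkg_at(p1,whs1), truck_at(t3,portA)}
  ∪ add   = {in(p3,t3), pkg_at(p1,whs1), truck_at(t3,portA)}

== RESULT ==
["in(p3,t3)", "pkg_at(p1,whs1)", "truck_at(t3,portA)"]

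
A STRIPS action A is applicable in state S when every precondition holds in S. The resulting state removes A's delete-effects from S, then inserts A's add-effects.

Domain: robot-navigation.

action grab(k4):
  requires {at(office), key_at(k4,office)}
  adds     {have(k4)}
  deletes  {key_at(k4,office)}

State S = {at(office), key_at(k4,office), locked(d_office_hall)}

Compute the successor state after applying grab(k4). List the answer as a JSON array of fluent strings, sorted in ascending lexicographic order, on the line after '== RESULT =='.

Progress:
  pre ⊆ S: {at(office), key_at(k4,office)} ⊆ S  — applicable
  S \ del = {at(office), locked(d_office_hall)}
  ∪ add   = {at(office), have(k4), locked(d_office_hall)}

== RESULT ==
["at(office)", "have(k4)", "locked(d_office_hall)"]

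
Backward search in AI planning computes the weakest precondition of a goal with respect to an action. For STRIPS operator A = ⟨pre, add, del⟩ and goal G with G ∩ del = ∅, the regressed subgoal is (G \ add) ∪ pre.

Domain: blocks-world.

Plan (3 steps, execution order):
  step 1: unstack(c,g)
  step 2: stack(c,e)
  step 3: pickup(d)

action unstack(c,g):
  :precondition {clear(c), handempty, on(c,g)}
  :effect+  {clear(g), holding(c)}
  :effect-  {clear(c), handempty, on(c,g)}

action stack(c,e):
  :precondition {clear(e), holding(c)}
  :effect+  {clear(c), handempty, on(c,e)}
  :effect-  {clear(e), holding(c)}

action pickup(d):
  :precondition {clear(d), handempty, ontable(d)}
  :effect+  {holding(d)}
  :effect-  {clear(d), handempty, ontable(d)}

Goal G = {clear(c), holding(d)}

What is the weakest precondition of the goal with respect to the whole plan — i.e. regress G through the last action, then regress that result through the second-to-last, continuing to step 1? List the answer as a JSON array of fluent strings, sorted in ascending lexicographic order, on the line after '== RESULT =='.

Regress step by step:
  through step 3 (pickup(d)): drop {holding(d)}, keep {clear(c)}, require {clear(d), handempty, ontable(d)}
    → {clear(c), clear(d), handempty, ontable(d)}
  through step 2 (stack(c,e)): drop {clear(c), handempty}, keep {clear(d), ontable(d)}, require {clear(e), holding(c)}
    → {clear(d), clear(e), holding(c), ontable(d)}
  through step 1 (unstack(c,g)): drop {holding(c)}, keep {clear(d), clear(e), ontable(d)}, require {clear(c), handempty, on(c,g)}
    → {clear(c), clear(d), clear(e), handempty, on(c,g), ontable(d)}

== RESULT ==
["clear(c)", "clear(d)", "clear(e)", "handempty", "on(c,g)", "ontable(d)"]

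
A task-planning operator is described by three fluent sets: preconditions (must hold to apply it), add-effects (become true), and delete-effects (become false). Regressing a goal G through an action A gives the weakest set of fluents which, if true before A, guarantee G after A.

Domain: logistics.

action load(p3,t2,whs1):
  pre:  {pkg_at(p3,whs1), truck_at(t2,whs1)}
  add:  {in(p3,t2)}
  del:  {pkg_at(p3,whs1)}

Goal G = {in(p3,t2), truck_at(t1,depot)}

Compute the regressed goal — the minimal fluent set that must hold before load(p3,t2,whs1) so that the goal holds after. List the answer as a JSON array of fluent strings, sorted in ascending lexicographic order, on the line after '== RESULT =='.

Regress:
  G ∩ del = {}  (empty — regression defined)
  G \ add = {in(p3,t2), truck_at(t1,depot)} \ {in(p3,t2)} = {truck_at(t1,depot)}
  ∪ pre   = {truck_at(t1,depot)} ∪ {pkg_at(p3,whs1), truck_at(t2,whs1)}
          = {pkg_at(p3,whs1), truck_at(t1,depot), truck_at(t2,whs1)}

== RESULT ==
["pkg_at(p3,whs1)", "truck_at(t1,depot)", "truck_at(t2,whs1)"]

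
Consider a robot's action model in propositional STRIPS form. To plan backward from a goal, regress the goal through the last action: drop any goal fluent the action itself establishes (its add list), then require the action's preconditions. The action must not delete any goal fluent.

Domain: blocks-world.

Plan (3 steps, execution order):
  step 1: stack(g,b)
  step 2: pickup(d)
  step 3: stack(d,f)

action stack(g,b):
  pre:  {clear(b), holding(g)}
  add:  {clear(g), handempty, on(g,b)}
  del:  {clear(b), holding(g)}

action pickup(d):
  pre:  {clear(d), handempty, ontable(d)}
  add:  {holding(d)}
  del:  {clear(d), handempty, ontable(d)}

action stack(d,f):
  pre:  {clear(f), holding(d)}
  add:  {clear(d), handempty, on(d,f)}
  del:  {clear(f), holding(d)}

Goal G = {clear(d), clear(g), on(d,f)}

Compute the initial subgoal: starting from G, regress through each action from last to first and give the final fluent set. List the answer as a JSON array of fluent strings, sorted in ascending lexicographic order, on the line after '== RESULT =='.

Regress step by step:
  through step 3 (stack(d,f)): drop {clear(d), on(d,f)}, keep {clear(g)}, require {clear(f), holding(d)}
    → {clear(f), clear(g), holding(d)}
  through step 2 (pickup(d)): drop {holding(d)}, keep {clear(f), clear(g)}, require {clear(d), handempty, ontable(d)}
    → {clear(d), clear(f), clear(g), handempty, ontable(d)}
  through step 1 (stack(g,b)): drop {clear(g), handempty}, keep {clear(d), clear(f), ontable(d)}, require {clear(b), holding(g)}
    → {clear(b), clear(d), clear(f), holding(g), ontable(d)}

== RESULT ==
["clear(b)", "clear(d)", "clear(f)", "holding(g)", "ontable(d)"]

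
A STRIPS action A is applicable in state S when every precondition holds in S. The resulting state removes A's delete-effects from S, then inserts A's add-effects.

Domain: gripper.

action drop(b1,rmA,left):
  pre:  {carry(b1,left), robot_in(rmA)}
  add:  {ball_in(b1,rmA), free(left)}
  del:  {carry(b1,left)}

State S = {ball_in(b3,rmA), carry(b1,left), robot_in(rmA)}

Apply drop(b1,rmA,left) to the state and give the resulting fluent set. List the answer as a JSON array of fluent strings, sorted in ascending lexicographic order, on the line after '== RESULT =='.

Progress:
  pre ⊆ S: {carry(b1,left), robot_in(rmA)} ⊆ S  — applicable
  S \ del = {ball_in(b3,rmA), robot_in(rmA)}
  ∪ add   = {ball_in(b1,rmA), ball_in(b3,rmA), free(left), robot_in(rmA)}

== RESULT ==
["ball_in(b1,rmA)", "ball_in(b3,rmA)", "free(left)", "robot_in(rmA)"]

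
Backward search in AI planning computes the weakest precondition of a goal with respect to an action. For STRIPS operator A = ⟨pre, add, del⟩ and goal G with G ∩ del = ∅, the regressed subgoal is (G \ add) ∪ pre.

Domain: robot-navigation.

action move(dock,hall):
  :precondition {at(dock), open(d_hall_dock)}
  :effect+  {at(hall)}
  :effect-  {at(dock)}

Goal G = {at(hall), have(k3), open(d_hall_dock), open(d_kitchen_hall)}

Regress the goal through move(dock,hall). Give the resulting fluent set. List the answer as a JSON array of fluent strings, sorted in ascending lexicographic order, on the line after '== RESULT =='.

Regress:
  G ∩ del = {}  (empty — regression defined)
  G \ add = {at(hall), have(k3), open(d_hall_dock), open(d_kitchen_hall)} \ {at(hall)} = {have(k3), open(d_hall_dock), open(d_kitchen_hall)}
  ∪ pre   = {have(k3), open(d_hall_dock), open(d_kitchen_hall)} ∪ {at(dock), open(d_hall_dock)}
          = {at(dock), have(k3), open(d_hall_dock), open(d_kitchen_hall)}

== RESULT ==
["at(dock)", "have(k3)", "open(d_hall_dock)", "open(d_kitchen_hall)"]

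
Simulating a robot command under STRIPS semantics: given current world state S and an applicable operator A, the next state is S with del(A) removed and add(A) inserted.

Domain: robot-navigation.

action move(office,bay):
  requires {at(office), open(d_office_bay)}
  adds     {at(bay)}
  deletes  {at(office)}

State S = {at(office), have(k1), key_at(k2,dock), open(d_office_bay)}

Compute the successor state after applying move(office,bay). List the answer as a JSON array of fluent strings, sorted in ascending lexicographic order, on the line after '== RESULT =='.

Progress:
  pre ⊆ S: {at(office), open(d_office_bay)} ⊆ S  — applicable
  S \ del = {have(k1), key_at(k2,dock), open(d_office_bay)}
  ∪ add   = {at(bay), have(k1), key_at(k2,dock), open(d_office_bay)}

== RESULT ==
["at(bay)", "have(k1)", "key_at(k2,dock)", "open(d_office_bay)"]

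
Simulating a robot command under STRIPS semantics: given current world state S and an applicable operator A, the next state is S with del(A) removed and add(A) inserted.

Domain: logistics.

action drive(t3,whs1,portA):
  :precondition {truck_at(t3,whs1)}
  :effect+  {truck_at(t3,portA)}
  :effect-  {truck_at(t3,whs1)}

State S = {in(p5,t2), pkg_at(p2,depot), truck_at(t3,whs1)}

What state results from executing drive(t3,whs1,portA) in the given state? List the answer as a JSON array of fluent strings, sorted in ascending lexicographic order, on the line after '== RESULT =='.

Compute (S \ del) ∪ add:
  pre ⊆ S: {truck_at(t3,whs1)} ⊆ S  — applicable
  S \ del = {in(p5,t2), pkg_at(p2,depot)}
  ∪ add   = {in(p5,t2), pkg_at(p2,depot), truck_at(t3,portA)}

== RESULT ==
["in(p5,t2)", "pkg_at(p2,depot)", "truck_at(t3,portA)"]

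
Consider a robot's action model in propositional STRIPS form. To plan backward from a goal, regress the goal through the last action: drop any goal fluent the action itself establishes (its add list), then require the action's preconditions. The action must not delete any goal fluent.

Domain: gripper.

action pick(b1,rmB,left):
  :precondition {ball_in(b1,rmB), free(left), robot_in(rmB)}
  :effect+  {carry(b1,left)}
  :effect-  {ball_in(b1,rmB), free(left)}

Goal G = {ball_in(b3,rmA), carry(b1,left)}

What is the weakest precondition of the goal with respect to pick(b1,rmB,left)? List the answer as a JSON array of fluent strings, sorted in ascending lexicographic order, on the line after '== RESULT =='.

Compute (G \ add) ∪ pre:
  G ∩ del = {}  (empty — regression defined)
  G \ add = {ball_in(b3,rmA), carry(b1,left)} \ {carry(b1,left)} = {ball_in(b3,rmA)}
  ∪ pre   = {ball_in(b3,rmA)} ∪ {ball_in(b1,rmB), free(left), robot_in(rmB)}
          = {ball_in(b1,rmB), ball_in(b3,rmA), free(left), robot_in(rmB)}

== RESULT ==
["ball_in(b1,rmB)", "ball_in(b3,rmA)", "free(left)", "robot_in(rmB)"]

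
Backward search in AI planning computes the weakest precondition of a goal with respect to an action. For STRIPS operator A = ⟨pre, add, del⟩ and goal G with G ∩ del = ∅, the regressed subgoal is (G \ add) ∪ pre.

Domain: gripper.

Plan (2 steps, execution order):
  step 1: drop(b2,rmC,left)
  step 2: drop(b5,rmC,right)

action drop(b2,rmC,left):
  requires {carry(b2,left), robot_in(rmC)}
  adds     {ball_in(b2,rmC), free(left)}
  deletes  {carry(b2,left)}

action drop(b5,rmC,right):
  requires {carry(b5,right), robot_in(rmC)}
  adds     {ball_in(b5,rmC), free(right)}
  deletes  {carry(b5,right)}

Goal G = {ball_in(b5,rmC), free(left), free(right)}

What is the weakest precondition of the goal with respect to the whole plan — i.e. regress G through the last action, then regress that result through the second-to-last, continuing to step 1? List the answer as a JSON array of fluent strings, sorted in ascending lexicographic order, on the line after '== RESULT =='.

Work backward from the goal:
  through step 2 (drop(b5,rmC,right)): drop {ball_in(b5,rmC), free(right)}, keep {free(left)}, require {carry(b5,right), robot_in(rmC)}
    → {carry(b5,right), free(left), robot_in(rmC)}
  through step 1 (drop(b2,rmC,left)): drop {free(left)}, keep {carry(b5,right), robot_in(rmC)}, require {carry(b2,left), robot_in(rmC)}
    → {carry(b2,left), carry(b5,right), robot_in(rmC)}

== RESULT ==
["carry(b2,left)", "carry(b5,right)", "robot_in(rmC)"]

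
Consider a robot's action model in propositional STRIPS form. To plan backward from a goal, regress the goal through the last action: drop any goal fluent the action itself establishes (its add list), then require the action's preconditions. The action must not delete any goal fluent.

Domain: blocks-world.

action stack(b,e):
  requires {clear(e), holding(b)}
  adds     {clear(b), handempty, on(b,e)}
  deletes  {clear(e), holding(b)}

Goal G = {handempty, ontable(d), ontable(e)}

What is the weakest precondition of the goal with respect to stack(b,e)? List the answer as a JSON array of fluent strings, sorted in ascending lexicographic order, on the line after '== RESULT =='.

Compute (G \ add) ∪ pre:
  G ∩ del = {}  (empty — regression defined)
  G \ add = {handempty, ontable(d), ontable(e)} \ {clear(b), handempty, on(b,e)} = {ontable(d), ontable(e)}
  ∪ pre   = {ontable(d), ontable(e)} ∪ {clear(e), holding(b)}
          = {clear(e), holding(b), ontable(d), ontable(e)}

== RESULT ==
["clear(e)", "holding(b)", "ontable(d)", "ontable(e)"]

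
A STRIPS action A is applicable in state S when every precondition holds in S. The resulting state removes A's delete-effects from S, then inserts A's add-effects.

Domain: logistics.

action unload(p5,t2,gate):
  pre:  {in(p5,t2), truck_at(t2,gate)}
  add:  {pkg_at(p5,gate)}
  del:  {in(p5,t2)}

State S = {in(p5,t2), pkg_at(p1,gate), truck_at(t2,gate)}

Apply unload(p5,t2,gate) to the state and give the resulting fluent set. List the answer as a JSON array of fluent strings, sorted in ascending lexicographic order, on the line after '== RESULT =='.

Progress:
  pre ⊆ S: {in(p5,t2), truck_at(t2,gate)} ⊆ S  — applicable
  S \ del = {pkg_at(p1,gate), truck_at(t2,gate)}
  ∪ add   = {pkg_at(p1,gate), pkg_at(p5,gate), truck_at(t2,gate)}

== RESULT ==
["pkg_at(p1,gate)", "pkg_at(p5,gate)", "truck_at(t2,gate)"]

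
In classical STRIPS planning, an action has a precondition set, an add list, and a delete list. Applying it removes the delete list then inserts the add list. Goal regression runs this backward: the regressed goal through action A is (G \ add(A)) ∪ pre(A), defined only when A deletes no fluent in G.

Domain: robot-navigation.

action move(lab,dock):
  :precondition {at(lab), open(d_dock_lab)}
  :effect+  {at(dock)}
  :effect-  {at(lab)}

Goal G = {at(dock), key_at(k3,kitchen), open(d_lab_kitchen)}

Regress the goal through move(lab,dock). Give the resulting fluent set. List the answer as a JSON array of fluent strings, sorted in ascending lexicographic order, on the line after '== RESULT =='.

Regress:
  G ∩ del = {}  (empty — regression defined)
  G \ add = {at(dock), key_at(k3,kitchen), open(d_lab_kitchen)} \ {at(dock)} = {key_at(k3,kitchen), open(d_lab_kitchen)}
  ∪ pre   = {key_at(k3,kitchen), open(d_lab_kitchen)} ∪ {at(lab), open(d_dock_lab)}
          = {at(lab), key_at(k3,kitchen), open(d_dock_lab), open(d_lab_kitchen)}

== RESULT ==
["at(lab)", "key_at(k3,kitchen)", "open(d_dock_lab)", "open(d_lab_kitchen)"]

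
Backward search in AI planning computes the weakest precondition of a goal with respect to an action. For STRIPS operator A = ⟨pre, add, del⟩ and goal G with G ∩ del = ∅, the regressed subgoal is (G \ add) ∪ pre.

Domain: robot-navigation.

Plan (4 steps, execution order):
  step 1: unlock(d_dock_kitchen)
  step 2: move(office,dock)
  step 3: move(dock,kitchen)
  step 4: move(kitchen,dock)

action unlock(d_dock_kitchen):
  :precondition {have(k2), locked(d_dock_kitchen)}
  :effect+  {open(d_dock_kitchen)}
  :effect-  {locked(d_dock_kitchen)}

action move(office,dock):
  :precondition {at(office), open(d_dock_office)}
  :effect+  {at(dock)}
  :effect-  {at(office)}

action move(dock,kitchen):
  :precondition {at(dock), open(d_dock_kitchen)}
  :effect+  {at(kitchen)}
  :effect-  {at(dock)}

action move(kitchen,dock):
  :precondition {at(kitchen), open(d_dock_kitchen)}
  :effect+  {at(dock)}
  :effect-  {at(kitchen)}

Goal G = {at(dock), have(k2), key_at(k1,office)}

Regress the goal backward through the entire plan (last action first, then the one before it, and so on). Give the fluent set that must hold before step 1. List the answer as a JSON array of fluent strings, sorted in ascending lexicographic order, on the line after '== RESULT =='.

Work backward from the goal:
  through step 4 (move(kitchen,dock)): drop {at(dock)}, keep {have(k2), key_at(k1,office)}, require {at(kitchen), open(d_dock_kitchen)}
    → {at(kitchen), have(k2), key_at(k1,office), open(d_dock_kitchen)}
  through step 3 (move(dock,kitchen)): drop {at(kitchen)}, keep {have(k2), key_at(k1,office), open(d_dock_kitchen)}, require {at(dock), open(d_dock_kitchen)}
    → {at(dock), have(k2), key_at(k1,office), open(d_dock_kitchen)}
  through step 2 (move(office,dock)): drop {at(dock)}, keep {have(k2), key_at(k1,office), open(d_dock_kitchen)}, require {at(office), open(d_dock_office)}
    → {at(office), have(k2), key_at(k1,office), open(d_dock_kitchen), open(d_dock_office)}
  through step 1 (unlock(d_dock_kitchen)): drop {open(d_dock_kitchen)}, keep {at(office), have(k2), key_at(k1,office), open(d_dock_office)}, require {have(k2), locked(d_dock_kitchen)}
    → {at(office), have(k2), key_at(k1,office), locked(d_dock_kitchen), open(d_dock_office)}

== RESULT ==
["at(office)", "have(k2)", "key_at(k1,office)", "locked(d_dock_kitchen)", "open(d_dock_office)"]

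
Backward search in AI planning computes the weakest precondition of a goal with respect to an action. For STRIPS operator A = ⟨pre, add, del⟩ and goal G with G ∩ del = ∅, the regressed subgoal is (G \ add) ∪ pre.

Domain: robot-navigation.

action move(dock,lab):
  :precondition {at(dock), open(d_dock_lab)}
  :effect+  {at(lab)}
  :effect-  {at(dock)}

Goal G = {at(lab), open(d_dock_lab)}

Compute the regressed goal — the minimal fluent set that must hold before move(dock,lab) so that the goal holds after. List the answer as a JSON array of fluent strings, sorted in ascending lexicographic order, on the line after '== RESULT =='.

Regress:
  G ∩ del = {}  (empty — regression defined)
  G \ add = {at(lab), open(d_dock_lab)} \ {at(lab)} = {open(d_dock_lab)}
  ∪ pre   = {open(d_dock_lab)} ∪ {at(dock), open(d_dock_lab)}
          = {at(dock), open(d_dock_lab)}

== RESULT ==
["at(dock)", "open(d_dock_lab)"]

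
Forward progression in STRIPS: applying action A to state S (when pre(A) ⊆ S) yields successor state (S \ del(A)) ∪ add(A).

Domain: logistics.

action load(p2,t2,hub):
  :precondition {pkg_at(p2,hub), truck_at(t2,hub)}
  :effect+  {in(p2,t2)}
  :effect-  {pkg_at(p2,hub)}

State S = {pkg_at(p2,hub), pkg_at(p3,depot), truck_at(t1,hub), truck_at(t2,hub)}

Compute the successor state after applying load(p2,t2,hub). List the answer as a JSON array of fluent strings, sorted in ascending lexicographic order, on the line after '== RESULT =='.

Compute (S \ del) ∪ add:
  pre ⊆ S: {pkg_at(p2,hub), truck_at(t2,hub)} ⊆ S  — applicable
  S \ del = {pkg_at(p3,depot), truck_at(t1,hub), truck_at(t2,hub)}
  ∪ add   = {in(p2,t2), pkg_at(p3,depot), truck_at(t1,hub), truck_at(t2,hub)}

== RESULT ==
["in(p2,t2)", "pkg_at(p3,depot)", "truck_at(t1,hub)", "truck_at(t2,hub)"]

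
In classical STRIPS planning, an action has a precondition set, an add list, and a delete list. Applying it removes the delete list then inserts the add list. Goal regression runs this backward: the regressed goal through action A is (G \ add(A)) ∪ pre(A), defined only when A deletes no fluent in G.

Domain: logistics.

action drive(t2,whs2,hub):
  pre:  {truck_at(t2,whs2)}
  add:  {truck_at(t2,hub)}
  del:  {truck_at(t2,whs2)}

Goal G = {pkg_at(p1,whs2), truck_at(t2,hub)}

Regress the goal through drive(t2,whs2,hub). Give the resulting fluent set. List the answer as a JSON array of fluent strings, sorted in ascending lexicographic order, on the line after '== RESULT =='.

Regress:
  G ∩ del = {}  (empty — regression defined)
  G \ add = {pkg_at(p1,whs2), truck_at(t2,hub)} \ {truck_at(t2,hub)} = {pkg_at(p1,whs2)}
  ∪ pre   = {pkg_at(p1,whs2)} ∪ {truck_at(t2,whs2)}
          = {pkg_at(p1,whs2), truck_at(t2,whs2)}

== RESULT ==
["pkg_at(p1,whs2)", "truck_at(t2,whs2)"]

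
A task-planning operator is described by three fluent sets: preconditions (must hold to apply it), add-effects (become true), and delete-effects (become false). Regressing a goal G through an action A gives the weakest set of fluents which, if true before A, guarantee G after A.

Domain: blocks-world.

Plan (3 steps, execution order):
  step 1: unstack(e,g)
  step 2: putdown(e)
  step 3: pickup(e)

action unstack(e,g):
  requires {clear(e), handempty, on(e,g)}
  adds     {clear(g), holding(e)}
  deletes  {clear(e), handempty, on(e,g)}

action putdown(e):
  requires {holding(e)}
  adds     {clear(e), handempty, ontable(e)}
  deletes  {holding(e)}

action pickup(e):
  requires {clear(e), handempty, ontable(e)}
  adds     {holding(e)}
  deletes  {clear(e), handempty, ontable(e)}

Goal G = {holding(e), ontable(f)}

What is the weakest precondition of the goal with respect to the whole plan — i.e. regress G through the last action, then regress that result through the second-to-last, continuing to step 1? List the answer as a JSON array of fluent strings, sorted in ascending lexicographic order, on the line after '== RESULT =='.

Work backward from the goal:
  through step 3 (pickup(e)): drop {holding(e)}, keep {ontable(f)}, require {clear(e), handempty, ontable(e)}
    → {clear(e), handempty, ontable(e), ontable(f)}
  through step 2 (putdown(e)): drop {clear(e), handempty, ontable(e)}, keep {ontable(f)}, require {holding(e)}
    → {holding(e), ontable(f)}
  through step 1 (unstack(e,g)): drop {holding(e)}, keep {ontable(f)}, require {clear(e), handempty, on(e,g)}
    → {clear(e), handempty, on(e,g), ontable(f)}

== RESULT ==
["clear(e)", "handempty", "on(e,g)", "ontable(f)"]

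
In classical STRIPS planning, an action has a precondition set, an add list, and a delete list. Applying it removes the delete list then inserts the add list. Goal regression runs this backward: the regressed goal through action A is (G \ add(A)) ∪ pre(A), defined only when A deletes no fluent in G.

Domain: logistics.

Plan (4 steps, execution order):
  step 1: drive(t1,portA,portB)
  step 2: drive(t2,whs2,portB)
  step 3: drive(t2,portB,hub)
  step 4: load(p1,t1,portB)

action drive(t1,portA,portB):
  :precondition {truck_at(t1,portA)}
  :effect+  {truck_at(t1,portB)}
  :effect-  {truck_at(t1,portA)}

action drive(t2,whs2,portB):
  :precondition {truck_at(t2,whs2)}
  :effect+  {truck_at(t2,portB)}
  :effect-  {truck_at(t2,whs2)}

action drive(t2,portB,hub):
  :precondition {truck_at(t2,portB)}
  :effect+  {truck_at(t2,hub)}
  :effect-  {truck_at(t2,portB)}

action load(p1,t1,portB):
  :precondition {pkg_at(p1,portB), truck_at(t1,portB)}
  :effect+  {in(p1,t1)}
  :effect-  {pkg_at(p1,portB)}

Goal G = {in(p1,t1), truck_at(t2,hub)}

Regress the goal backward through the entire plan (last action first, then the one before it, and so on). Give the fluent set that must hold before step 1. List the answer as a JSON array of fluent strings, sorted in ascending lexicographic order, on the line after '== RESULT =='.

Work backward from the goal:
  through step 4 (load(p1,t1,portB)): drop {in(p1,t1)}, keep {truck_at(t2,hub)}, require {pkg_at(p1,portB), truck_at(t1,portB)}
    → {pkg_at(p1,portB), truck_at(t1,portB), truck_at(t2,hub)}
  through step 3 (drive(t2,portB,hub)): drop {truck_at(t2,hub)}, keep {pkg_at(p1,portB), truck_at(t1,portB)}, require {truck_at(t2,portB)}
    → {pkg_at(p1,portB), truck_at(t1,portB), truck_at(t2,portB)}
  through step 2 (drive(t2,whs2,portB)): drop {truck_at(t2,portB)}, keep {pkg_at(p1,portB), truck_at(t1,portB)}, require {truck_at(t2,whs2)}
    → {pkg_at(p1,portB), truck_at(t1,portB), truck_at(t2,whs2)}
  through step 1 (drive(t1,portA,portB)): drop {truck_at(t1,portB)}, keep {pkg_at(p1,portB), truck_at(t2,whs2)}, require {truck_at(t1,portA)}
    → {pkg_at(p1,portB), truck_at(t1,portA), truck_at(t2,whs2)}

== RESULT ==
["pkg_at(p1,portB)", "truck_at(t1,portA)", "truck_at(t2,whs2)"]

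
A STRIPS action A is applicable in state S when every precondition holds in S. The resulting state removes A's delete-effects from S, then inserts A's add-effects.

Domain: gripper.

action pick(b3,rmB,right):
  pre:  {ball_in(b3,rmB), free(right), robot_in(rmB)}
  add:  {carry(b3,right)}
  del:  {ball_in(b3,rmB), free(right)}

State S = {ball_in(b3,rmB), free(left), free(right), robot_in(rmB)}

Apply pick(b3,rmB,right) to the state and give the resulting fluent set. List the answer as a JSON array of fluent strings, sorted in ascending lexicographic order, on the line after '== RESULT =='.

Compute (S \ del) ∪ add:
  pre ⊆ S: {ball_in(b3,rmB), free(right), robot_in(rmB)} ⊆ S  — applicable
  S \ del = {free(left), robot_in(rmB)}
  ∪ add   = {carry(b3,right), free(left), robot_in(rmB)}

== RESULT ==
["carry(b3,right)", "free(left)", "robot_in(rmB)"]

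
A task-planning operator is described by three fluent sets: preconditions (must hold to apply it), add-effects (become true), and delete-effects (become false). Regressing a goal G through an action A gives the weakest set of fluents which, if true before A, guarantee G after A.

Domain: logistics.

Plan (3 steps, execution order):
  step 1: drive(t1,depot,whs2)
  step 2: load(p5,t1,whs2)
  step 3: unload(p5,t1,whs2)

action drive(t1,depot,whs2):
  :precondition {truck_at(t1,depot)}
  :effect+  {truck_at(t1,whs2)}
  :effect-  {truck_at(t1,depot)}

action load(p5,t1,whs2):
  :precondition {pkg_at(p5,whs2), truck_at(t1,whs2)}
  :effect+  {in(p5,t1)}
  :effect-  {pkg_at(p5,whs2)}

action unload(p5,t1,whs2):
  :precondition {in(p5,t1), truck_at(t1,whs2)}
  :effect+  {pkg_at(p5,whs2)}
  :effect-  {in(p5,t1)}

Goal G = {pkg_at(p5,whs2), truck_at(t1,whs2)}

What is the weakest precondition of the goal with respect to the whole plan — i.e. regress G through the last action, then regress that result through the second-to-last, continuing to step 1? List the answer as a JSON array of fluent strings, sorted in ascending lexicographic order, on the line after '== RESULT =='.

Regress step by step:
  through step 3 (unload(p5,t1,whs2)): drop {pkg_at(p5,whs2)}, keep {truck_at(t1,whs2)}, require {in(p5,t1), truck_at(t1,whs2)}
    → {in(p5,t1), truck_at(t1,whs2)}
  through step 2 (load(p5,t1,whs2)): drop {in(p5,t1)}, keep {truck_at(t1,whs2)}, require {pkg_at(p5,whs2), truck_at(t1,whs2)}
    → {pkg_at(p5,whs2), truck_at(t1,whs2)}
  through step 1 (drive(t1,depot,whs2)): drop {truck_at(t1,whs2)}, keep {pkg_at(p5,whs2)}, require {truck_at(t1,depot)}
    → {pkg_at(p5,whs2), truck_at(t1,depot)}

== RESULT ==
["pkg_at(p5,whs2)", "truck_at(t1,depot)"]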